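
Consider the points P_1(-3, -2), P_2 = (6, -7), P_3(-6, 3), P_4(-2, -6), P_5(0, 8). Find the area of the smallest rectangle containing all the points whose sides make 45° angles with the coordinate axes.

In coordinates u = x + y, v = x − y the rectangle is axis-aligned; the map (x,y)→(u,v) scales areas by 2.
u-values: -5, -1, -3, -8, 8; range = 8 − (-8) = 16.
v-values: -1, 13, -9, 4, -8; range = 13 − (-9) = 22.
Area = (16 × 22) / 2 = 176.

176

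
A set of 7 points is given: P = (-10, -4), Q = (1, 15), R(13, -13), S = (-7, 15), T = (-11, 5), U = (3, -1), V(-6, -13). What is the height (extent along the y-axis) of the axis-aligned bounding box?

28

max y = 15, min y = -13, so height = 28.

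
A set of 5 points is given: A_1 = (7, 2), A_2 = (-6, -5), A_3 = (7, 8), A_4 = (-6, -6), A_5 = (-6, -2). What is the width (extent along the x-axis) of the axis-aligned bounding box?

max x = 7, min x = -6, so width = 13.

13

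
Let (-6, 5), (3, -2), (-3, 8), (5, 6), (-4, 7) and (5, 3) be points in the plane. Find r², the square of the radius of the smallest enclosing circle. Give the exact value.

67405/1849

The minimum enclosing circle is determined by three boundary points: (-6, 5), (3, -2), (5, 6).
Their circumcentre is (-12/43, 132/43) with r² = 67405/1849.
The farthest remaining point (-3, 8) is at distance² 58633/1849 ≤ 67405/1849.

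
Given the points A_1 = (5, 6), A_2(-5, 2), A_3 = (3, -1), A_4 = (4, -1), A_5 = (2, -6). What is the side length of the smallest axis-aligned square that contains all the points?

The bounding box has width 10 and height 12.
An axis-aligned square enclosing the set must have side ≥ max(width, height).
So the minimum side is max(10, 12) = 12.

12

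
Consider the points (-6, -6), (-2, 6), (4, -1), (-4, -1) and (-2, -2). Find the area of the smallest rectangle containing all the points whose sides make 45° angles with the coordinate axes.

104

In coordinates u = x + y, v = x − y the rectangle is axis-aligned; the map (x,y)→(u,v) scales areas by 2.
u-values: -12, 4, 3, -5, -4; range = 4 − (-12) = 16.
v-values: 0, -8, 5, -3, 0; range = 5 − (-8) = 13.
Area = (16 × 13) / 2 = 104.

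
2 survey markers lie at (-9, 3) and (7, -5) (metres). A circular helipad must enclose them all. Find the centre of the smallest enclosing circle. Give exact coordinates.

The smallest circle enclosing two points has them as diameter endpoints.
Centre = midpoint = (-1, -1); r² = |(-9, 3)−(7, -5)|²/4 = 320/4 = 80.
Centre = (-1, -1).

(-1, -1)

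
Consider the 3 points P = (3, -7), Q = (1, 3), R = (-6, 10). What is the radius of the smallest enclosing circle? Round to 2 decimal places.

Side lengths²: PQ² = 104, PR² = 370, QR² = 98.
Since PR² = 370 ≥ 104 + 98 = 202, the angle opposite PR is not acute, so the smallest enclosing circle has PR as diameter.
Centre = midpoint of PR = (-1.5, 1.5), r² = 370/4 = 92.5.
r = √(92.5) ≈ 9.62.

9.62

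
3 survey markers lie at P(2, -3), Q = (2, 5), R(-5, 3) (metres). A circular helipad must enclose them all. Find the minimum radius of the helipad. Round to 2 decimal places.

4.79

Side lengths²: PQ² = 64, PR² = 85, QR² = 53.
Since PR² = 85 < 64 + 53 = 117, the triangle is acute, so the smallest enclosing circle is the circumcircle.
Circumcentre = (-9/14, 1), r² = 4505/196.
r = √(4505/196) ≈ 4.79.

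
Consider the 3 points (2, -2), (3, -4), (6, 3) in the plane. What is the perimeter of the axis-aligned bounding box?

22

Width = max x − min x = 6 − 2 = 4.
Height = max y − min y = 3 − (-4) = 7.
Perimeter = 2(4 + 7) = 22.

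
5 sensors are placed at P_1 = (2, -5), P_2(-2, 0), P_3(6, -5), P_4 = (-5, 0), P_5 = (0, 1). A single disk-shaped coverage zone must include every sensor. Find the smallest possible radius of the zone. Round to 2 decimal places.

6.04

The farthest pair is P_3–P_4 with squared distance 146. The circle on this segment as diameter has centre (0.5, -2.5) and r² = 146/4 = 36.5.
Check P_1: distance² to centre = 8.5 ≤ 36.5, so it lies inside.
All remaining points lie in this disk, and no smaller disk contains both endpoints, so this is the minimum enclosing circle.
r = √(36.5) ≈ 6.04.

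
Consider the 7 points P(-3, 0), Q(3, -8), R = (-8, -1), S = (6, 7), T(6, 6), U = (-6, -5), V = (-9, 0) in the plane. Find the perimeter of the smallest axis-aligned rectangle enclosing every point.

60

Width = max x − min x = 6 − (-9) = 15.
Height = max y − min y = 7 − (-8) = 15.
Perimeter = 2(15 + 15) = 60.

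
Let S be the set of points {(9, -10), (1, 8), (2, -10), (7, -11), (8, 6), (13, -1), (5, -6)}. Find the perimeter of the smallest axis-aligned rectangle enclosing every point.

62

Width = max x − min x = 13 − 1 = 12.
Height = max y − min y = 8 − (-11) = 19.
Perimeter = 2(12 + 19) = 62.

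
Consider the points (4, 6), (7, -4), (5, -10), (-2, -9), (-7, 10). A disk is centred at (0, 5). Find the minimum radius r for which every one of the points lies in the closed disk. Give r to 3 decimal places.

The required radius is the distance from (0, 5) to the farthest point.
Squared distances: 17, 130, 250, 200, 74.
Maximum is 250, attained at (5, -10).
r = √250 ≈ 15.811.

15.811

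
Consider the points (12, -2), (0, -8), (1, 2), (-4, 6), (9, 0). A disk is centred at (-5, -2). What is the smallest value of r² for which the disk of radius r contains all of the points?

The required radius is the distance from (-5, -2) to the farthest point.
Squared distances: 289, 61, 52, 65, 200.
Maximum is 289, attained at (12, -2).

289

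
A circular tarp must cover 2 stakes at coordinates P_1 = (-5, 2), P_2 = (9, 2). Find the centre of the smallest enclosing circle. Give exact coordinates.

(2, 2)

The smallest circle enclosing two points has them as diameter endpoints.
Centre = midpoint = (2, 2); r² = |P_1P_2|²/4 = 196/4 = 49.
Centre = (2, 2).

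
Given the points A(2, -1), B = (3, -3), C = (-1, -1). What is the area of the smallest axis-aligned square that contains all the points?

The bounding box has width 4 and height 2.
An axis-aligned square enclosing the set must have side ≥ max(width, height).
So the minimum side is max(4, 2) = 4.
Area = 4² = 16.

16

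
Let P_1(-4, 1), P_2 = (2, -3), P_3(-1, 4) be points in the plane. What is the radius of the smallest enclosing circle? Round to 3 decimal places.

Side lengths²: P_1P_2² = 52, P_1P_3² = 18, P_2P_3² = 58.
Since P_2P_3² = 58 < 52 + 18 = 70, the triangle is acute, so the smallest enclosing circle is the circumcircle.
Circumcentre = (-0.2, 0.2), r² = 15.08.
r = √(15.08) ≈ 3.883.

3.883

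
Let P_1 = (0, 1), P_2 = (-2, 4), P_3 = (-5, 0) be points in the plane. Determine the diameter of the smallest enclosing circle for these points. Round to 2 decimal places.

Side lengths²: P_1P_2² = 13, P_1P_3² = 26, P_2P_3² = 25.
Since P_1P_3² = 26 < 25 + 13 = 38, the triangle is acute, so the smallest enclosing circle is the circumcircle.
Circumcentre = (-91/34, 47/34), r² = 4225/578.
Diameter = 2r = 2√(4225/578) ≈ 5.41.

5.41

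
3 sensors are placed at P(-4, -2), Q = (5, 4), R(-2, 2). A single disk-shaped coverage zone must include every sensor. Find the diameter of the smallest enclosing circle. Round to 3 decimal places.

Side lengths²: PQ² = 117, PR² = 20, QR² = 53.
Since PQ² = 117 ≥ 53 + 20 = 73, the angle opposite PQ is not acute, so the smallest enclosing circle has PQ as diameter.
Centre = midpoint of PQ = (0.5, 1), r² = 117/4 = 29.25.
Diameter = 2r = 2√(29.25) ≈ 10.817.

10.817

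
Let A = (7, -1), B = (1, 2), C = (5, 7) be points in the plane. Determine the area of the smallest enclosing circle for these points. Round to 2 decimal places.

55.86

Side lengths²: AB² = 45, AC² = 68, BC² = 41.
Since AC² = 68 < 45 + 41 = 86, the triangle is acute, so the smallest enclosing circle is the circumcircle.
Circumcentre = (36/7, 39/14), r² = 3485/196.
Area = π·r² = π·3485/196 ≈ 55.86.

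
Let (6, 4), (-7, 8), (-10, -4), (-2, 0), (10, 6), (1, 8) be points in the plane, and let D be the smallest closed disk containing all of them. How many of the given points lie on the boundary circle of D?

By Welzl's lemma the MEC is supported by two points (diametrically opposite) or three points (on a circumcircle).
The farthest pair is (-10, -4)–(10, 6) with squared distance 500. The circle on this segment as diameter has centre (0, 1) and r² = 500/4 = 125.
Check (6, 4): distance² to centre = 45 ≤ 125, so it lies inside.
All remaining points lie in this disk, and no smaller disk contains both endpoints, so this is the minimum enclosing circle.
The points at distance exactly r from the centre are (-10, -4), (10, 6) — 2 points.

2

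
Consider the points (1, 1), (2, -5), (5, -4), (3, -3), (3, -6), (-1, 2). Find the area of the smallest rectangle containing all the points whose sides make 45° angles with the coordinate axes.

In coordinates u = x + y, v = x − y the rectangle is axis-aligned; the map (x,y)→(u,v) scales areas by 2.
u-values: 2, -3, 1, 0, -3, 1; range = 2 − (-3) = 5.
v-values: 0, 7, 9, 6, 9, -3; range = 9 − (-3) = 12.
Area = (5 × 12) / 2 = 30.

30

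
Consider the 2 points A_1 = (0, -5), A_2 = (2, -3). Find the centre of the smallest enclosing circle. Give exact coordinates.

(1, -4)

The smallest circle enclosing two points has them as diameter endpoints.
Centre = midpoint = (1, -4); r² = |A_1A_2|²/4 = 8/4 = 2.
Centre = (1, -4).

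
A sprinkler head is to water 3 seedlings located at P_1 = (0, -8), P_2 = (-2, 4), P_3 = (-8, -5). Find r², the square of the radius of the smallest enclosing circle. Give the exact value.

35113/900

Side lengths²: P_1P_2² = 148, P_1P_3² = 73, P_2P_3² = 117.
Since P_1P_2² = 148 < 117 + 73 = 190, the triangle is acute, so the smallest enclosing circle is the circumcircle.
Circumcentre = (-2.4, -67/30), r² = 35113/900.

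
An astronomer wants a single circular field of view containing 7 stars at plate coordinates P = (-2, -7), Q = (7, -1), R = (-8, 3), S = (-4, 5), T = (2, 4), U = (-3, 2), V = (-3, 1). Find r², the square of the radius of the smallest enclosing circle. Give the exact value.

By Welzl's lemma the MEC is supported by two points (diametrically opposite) or three points (on a circumcircle).
The minimum enclosing circle is determined by three boundary points: P, Q, R.
Their circumcentre is (-25/42, 9/14) with r² = 53261/882.
The farthest remaining point S is at distance² 26969/882 ≤ 53261/882.

53261/882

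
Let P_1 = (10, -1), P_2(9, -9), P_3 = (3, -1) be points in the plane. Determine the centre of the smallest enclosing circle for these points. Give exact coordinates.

(6.5, -4.625)

Side lengths²: P_1P_2² = 65, P_1P_3² = 49, P_2P_3² = 100.
Since P_2P_3² = 100 < 65 + 49 = 114, the triangle is acute, so the smallest enclosing circle is the circumcircle.
Circumcentre = (6.5, -4.625), r² = 25.390625.
Centre = (6.5, -4.625).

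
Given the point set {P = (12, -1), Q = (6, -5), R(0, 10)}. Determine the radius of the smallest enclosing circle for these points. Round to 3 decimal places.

Side lengths²: PQ² = 52, PR² = 265, QR² = 261.
Since PR² = 265 < 261 + 52 = 313, the triangle is acute, so the smallest enclosing circle is the circumcircle.
Circumcentre = (92/19, 123/38), r² = 99905/1444.
r = √(99905/1444) ≈ 8.318.

8.318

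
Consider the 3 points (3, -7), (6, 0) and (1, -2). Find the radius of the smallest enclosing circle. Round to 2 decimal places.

3.81

Call the three points A, B, C in the order given.
Side lengths²: AB² = 58, AC² = 29, BC² = 29.
Since AB² = 58 ≥ 29 + 29 = 58, the angle opposite AB is not acute, so the smallest enclosing circle has AB as diameter.
Centre = midpoint of AB = (4.5, -3.5), r² = 58/4 = 14.5.
r = √(14.5) ≈ 3.81.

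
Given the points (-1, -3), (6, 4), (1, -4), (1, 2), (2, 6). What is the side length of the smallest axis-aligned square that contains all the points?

10

The bounding box has width 7 and height 10.
An axis-aligned square enclosing the set must have side ≥ max(width, height).
So the minimum side is max(7, 10) = 10.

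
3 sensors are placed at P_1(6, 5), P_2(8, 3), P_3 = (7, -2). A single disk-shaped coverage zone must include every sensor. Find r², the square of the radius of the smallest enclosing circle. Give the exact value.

12.5

Side lengths²: P_1P_2² = 8, P_1P_3² = 50, P_2P_3² = 26.
Since P_1P_3² = 50 ≥ 26 + 8 = 34, the angle opposite P_1P_3 is not acute, so the smallest enclosing circle has P_1P_3 as diameter.
Centre = midpoint of P_1P_3 = (6.5, 1.5), r² = 50/4 = 12.5.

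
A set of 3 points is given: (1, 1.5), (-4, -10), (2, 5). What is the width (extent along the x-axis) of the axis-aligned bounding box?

max x = 2, min x = -4, so width = 6.

6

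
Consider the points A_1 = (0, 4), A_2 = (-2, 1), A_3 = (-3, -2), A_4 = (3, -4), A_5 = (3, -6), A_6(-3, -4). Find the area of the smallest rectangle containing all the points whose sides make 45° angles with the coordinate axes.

In coordinates u = x + y, v = x − y the rectangle is axis-aligned; the map (x,y)→(u,v) scales areas by 2.
u-values: 4, -1, -5, -1, -3, -7; range = 4 − (-7) = 11.
v-values: -4, -3, -1, 7, 9, 1; range = 9 − (-4) = 13.
Area = (11 × 13) / 2 = 71.5.

71.5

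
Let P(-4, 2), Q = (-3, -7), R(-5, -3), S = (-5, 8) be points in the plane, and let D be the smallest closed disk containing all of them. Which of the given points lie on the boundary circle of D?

The farthest pair is Q–S with squared distance 229. The circle on this segment as diameter has centre (-4, 0.5) and r² = 229/4 = 57.25.
Check P: distance² to centre = 2.25 ≤ 57.25, so it lies inside.
All remaining points lie in this disk, and no smaller disk contains both endpoints, so this is the minimum enclosing circle.
The points at distance exactly r from the centre are Q, S — 2 points.

Q, S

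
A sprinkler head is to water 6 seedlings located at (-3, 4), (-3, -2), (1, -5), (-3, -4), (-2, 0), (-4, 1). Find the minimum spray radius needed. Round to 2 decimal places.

By Welzl's lemma the MEC is supported by two points (diametrically opposite) or three points (on a circumcircle).
The farthest pair is (-3, 4)–(1, -5) with squared distance 97. The circle on this segment as diameter has centre (-1, -0.5) and r² = 97/4 = 24.25.
Check (-3, -2): distance² to centre = 6.25 ≤ 24.25, so it lies inside.
All remaining points lie in this disk, and no smaller disk contains both endpoints, so this is the minimum enclosing circle.
r = √(24.25) ≈ 4.92.

4.92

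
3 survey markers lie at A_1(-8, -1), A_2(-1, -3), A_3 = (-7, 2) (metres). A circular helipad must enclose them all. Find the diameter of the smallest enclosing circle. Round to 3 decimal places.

7.818

Side lengths²: A_1A_2² = 53, A_1A_3² = 10, A_2A_3² = 61.
Since A_2A_3² = 61 < 53 + 10 = 63, the triangle is acute, so the smallest enclosing circle is the circumcircle.
Circumcentre = (-189/46, -29/46), r² = 16165/1058.
Diameter = 2r = 2√(16165/1058) ≈ 7.818.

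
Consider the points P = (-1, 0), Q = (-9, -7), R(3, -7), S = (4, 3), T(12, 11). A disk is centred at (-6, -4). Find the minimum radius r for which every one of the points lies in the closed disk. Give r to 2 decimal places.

23.43

The required radius is the distance from (-6, -4) to the farthest point.
Squared distances: 41, 18, 90, 149, 549.
Maximum is 549, attained at T.
r = √549 ≈ 23.43.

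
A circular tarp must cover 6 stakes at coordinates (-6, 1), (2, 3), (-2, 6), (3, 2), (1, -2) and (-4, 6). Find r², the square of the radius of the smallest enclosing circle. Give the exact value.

22.25

A smallest enclosing disk is always determined by at most three of the input points on its boundary.
The farthest pair is (1, -2)–(-4, 6) with squared distance 89. The circle on this segment as diameter has centre (-1.5, 2) and r² = 89/4 = 22.25.
Check (-6, 1): distance² to centre = 21.25 ≤ 22.25, so it lies inside.
All remaining points lie in this disk, and no smaller disk contains both endpoints, so this is the minimum enclosing circle.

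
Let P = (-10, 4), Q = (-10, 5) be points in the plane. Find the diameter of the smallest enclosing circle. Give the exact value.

The smallest circle enclosing two points has them as diameter endpoints.
Centre = midpoint = (-10, 4.5); r² = |PQ|²/4 = 1/4 = 0.25.
Diameter = 2r = 2√(0.25) = 1.

1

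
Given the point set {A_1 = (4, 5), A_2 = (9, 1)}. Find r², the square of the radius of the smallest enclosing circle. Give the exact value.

The smallest circle enclosing two points has them as diameter endpoints.
Centre = midpoint = (6.5, 3); r² = |A_1A_2|²/4 = 41/4 = 10.25.

10.25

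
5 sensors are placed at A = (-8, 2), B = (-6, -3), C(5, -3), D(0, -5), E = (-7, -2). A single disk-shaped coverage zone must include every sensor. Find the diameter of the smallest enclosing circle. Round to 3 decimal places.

The minimum enclosing circle of a finite set is fixed by two of the points (as a diameter) or three (as a circumcircle).
The farthest pair is A–C with squared distance 194. The circle on this segment as diameter has centre (-1.5, -0.5) and r² = 194/4 = 48.5.
Check B: distance² to centre = 26.5 ≤ 48.5, so it lies inside.
All remaining points lie in this disk, and no smaller disk contains both endpoints, so this is the minimum enclosing circle.
Diameter = 2r = 2√(48.5) ≈ 13.928.

13.928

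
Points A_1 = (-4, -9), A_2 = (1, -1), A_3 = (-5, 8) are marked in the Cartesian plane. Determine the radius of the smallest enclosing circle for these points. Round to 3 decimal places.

Side lengths²: A_1A_2² = 89, A_1A_3² = 290, A_2A_3² = 117.
Since A_1A_3² = 290 ≥ 117 + 89 = 206, the angle opposite A_1A_3 is not acute, so the smallest enclosing circle has A_1A_3 as diameter.
Centre = midpoint of A_1A_3 = (-4.5, -0.5), r² = 290/4 = 72.5.
r = √(72.5) ≈ 8.515.

8.515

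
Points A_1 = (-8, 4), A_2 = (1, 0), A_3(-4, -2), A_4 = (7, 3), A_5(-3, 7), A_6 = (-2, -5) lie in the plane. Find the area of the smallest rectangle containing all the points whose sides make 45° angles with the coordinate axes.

In coordinates u = x + y, v = x − y the rectangle is axis-aligned; the map (x,y)→(u,v) scales areas by 2.
u-values: -4, 1, -6, 10, 4, -7; range = 10 − (-7) = 17.
v-values: -12, 1, -2, 4, -10, 3; range = 4 − (-12) = 16.
Area = (17 × 16) / 2 = 136.

136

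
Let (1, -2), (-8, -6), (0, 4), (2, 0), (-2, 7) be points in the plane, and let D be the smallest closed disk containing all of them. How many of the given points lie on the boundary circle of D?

A smallest enclosing disk is always determined by at most three of the input points on its boundary.
The farthest pair is (-8, -6)–(-2, 7) with squared distance 205. The circle on this segment as diameter has centre (-5, 0.5) and r² = 205/4 = 51.25.
Check (1, -2): distance² to centre = 42.25 ≤ 51.25, so it lies inside.
All remaining points lie in this disk, and no smaller disk contains both endpoints, so this is the minimum enclosing circle.
The points at distance exactly r from the centre are (-8, -6), (-2, 7) — 2 points.

2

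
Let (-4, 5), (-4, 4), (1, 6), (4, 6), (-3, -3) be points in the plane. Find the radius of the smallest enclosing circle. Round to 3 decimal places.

5.701

The minimum enclosing circle of a finite set is fixed by two of the points (as a diameter) or three (as a circumcircle).
The farthest pair is (4, 6)–(-3, -3) with squared distance 130. The circle on this segment as diameter has centre (0.5, 1.5) and r² = 130/4 = 32.5.
Check (-4, 5): distance² to centre = 32.5 ≤ 32.5, so it lies inside.
All remaining points lie in this disk, and no smaller disk contains both endpoints, so this is the minimum enclosing circle.
r = √(32.5) ≈ 5.701.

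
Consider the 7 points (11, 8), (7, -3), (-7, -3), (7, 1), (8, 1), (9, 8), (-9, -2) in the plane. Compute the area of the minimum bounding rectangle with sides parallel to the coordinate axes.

220

x ranges over [-9, 11], width 20.
y ranges over [-3, 8], height 11.
Area = 20 × 11 = 220.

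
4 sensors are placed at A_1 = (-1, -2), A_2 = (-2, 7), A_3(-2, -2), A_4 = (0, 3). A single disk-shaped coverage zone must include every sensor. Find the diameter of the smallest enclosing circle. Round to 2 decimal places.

The minimum enclosing circle of a finite set is fixed by two of the points (as a diameter) or three (as a circumcircle).
The farthest pair is A_1–A_2 with squared distance 82. The circle on this segment as diameter has centre (-1.5, 2.5) and r² = 82/4 = 20.5.
Check A_3: distance² to centre = 20.5 ≤ 20.5, so it lies inside.
All remaining points lie in this disk, and no smaller disk contains both endpoints, so this is the minimum enclosing circle.
Diameter = 2r = 2√(20.5) ≈ 9.06.

9.06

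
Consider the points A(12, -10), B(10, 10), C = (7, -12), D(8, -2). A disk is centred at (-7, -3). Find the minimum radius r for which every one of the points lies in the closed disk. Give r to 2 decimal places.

21.40

The required radius is the distance from (-7, -3) to the farthest point.
Squared distances: 410, 458, 277, 226.
Maximum is 458, attained at B.
r = √458 ≈ 21.40.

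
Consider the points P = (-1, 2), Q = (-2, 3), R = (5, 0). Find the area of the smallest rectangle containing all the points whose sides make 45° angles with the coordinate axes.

In coordinates u = x + y, v = x − y the rectangle is axis-aligned; the map (x,y)→(u,v) scales areas by 2.
u-values: 1, 1, 5; range = 5 − 1 = 4.
v-values: -3, -5, 5; range = 5 − (-5) = 10.
Area = (4 × 10) / 2 = 20.

20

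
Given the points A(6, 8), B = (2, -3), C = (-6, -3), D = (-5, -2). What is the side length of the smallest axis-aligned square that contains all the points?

The bounding box has width 12 and height 11.
An axis-aligned square enclosing the set must have side ≥ max(width, height).
So the minimum side is max(12, 11) = 12.

12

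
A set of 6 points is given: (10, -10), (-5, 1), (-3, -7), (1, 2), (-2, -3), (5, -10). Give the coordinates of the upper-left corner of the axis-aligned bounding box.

x-range [-5, 10], y-range [-10, 2].
The upper-left corner is (-5, 2).

(-5, 2)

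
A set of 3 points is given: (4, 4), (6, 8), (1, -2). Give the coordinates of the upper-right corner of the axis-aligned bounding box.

(6, 8)

x-range [1, 6], y-range [-2, 8].
The upper-right corner is (6, 8).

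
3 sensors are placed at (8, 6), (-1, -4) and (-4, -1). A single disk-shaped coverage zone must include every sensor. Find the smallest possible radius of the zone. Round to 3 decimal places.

Call the three points A, B, C in the order given.
Side lengths²: AB² = 181, AC² = 193, BC² = 18.
Since AC² = 193 < 181 + 18 = 199, the triangle is acute, so the smallest enclosing circle is the circumcircle.
Circumcentre = (83/38, 83/38), r² = 34933/722.
r = √(34933/722) ≈ 6.956.

6.956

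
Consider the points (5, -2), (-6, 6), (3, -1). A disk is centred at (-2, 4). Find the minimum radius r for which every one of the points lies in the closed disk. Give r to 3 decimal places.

The required radius is the distance from (-2, 4) to the farthest point.
Squared distances: 85, 20, 50.
Maximum is 85, attained at (5, -2).
r = √85 ≈ 9.220.

9.220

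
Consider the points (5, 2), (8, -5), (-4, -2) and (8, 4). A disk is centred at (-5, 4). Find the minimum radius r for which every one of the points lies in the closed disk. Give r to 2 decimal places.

15.81

The required radius is the distance from (-5, 4) to the farthest point.
Squared distances: 104, 250, 37, 169.
Maximum is 250, attained at (8, -5).
r = √250 ≈ 15.81.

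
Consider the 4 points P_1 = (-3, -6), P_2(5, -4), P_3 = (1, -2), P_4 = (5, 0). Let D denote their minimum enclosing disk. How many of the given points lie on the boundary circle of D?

2

The minimum enclosing circle of a finite set is fixed by two of the points (as a diameter) or three (as a circumcircle).
The farthest pair is P_1–P_4 with squared distance 100. The circle on this segment as diameter has centre (1, -3) and r² = 100/4 = 25.
Check P_2: distance² to centre = 17 ≤ 25, so it lies inside.
All remaining points lie in this disk, and no smaller disk contains both endpoints, so this is the minimum enclosing circle.
The points at distance exactly r from the centre are P_1, P_4 — 2 points.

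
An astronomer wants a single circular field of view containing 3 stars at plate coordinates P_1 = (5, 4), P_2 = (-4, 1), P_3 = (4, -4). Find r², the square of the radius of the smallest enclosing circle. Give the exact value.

Side lengths²: P_1P_2² = 90, P_1P_3² = 65, P_2P_3² = 89.
Since P_1P_2² = 90 < 89 + 65 = 154, the triangle is acute, so the smallest enclosing circle is the circumcircle.
Circumcentre = (55/46, 19/46), r² = 28925/1058.

28925/1058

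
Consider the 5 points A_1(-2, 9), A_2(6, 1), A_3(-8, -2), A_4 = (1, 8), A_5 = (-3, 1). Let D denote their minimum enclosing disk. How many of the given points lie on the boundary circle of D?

The minimum enclosing circle of a finite set is fixed by two of the points (as a diameter) or three (as a circumcircle).
The minimum enclosing circle is determined by three boundary points: A_1, A_2, A_3.
Their circumcentre is (-49/34, 53/34) with r² = 32185/578.
The farthest remaining point A_4 is at distance² 27425/578 ≤ 32185/578.
The points at distance exactly r from the centre are A_1, A_2, A_3 — 3 points.

3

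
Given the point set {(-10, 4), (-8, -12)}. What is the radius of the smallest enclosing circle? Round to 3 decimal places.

8.062

The smallest circle enclosing two points has them as diameter endpoints.
Centre = midpoint = (-9, -4); r² = |(-10, 4)−(-8, -12)|²/4 = 260/4 = 65.
r = √65 ≈ 8.062.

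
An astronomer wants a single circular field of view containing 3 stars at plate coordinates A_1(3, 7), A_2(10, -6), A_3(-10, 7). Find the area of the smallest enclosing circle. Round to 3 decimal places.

446.892

Side lengths²: A_1A_2² = 218, A_1A_3² = 169, A_2A_3² = 569.
Since A_2A_3² = 569 ≥ 218 + 169 = 387, the angle opposite A_2A_3 is not acute, so the smallest enclosing circle has A_2A_3 as diameter.
Centre = midpoint of A_2A_3 = (0, 0.5), r² = 569/4 = 142.25.
Area = π·r² = π·142.25 ≈ 446.892.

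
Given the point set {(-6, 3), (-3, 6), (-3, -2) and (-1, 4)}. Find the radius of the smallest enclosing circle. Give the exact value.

By Welzl's lemma the MEC is supported by two points (diametrically opposite) or three points (on a circumcircle).
The farthest pair is (-3, 6)–(-3, -2) with squared distance 64. The circle on this segment as diameter has centre (-3, 2) and r² = 64/4 = 16.
Check (-6, 3): distance² to centre = 10 ≤ 16, so it lies inside.
All remaining points lie in this disk, and no smaller disk contains both endpoints, so this is the minimum enclosing circle.
r = √16 = 4.

4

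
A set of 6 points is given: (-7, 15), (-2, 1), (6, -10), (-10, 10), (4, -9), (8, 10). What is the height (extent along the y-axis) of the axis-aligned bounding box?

max y = 15, min y = -10, so height = 25.

25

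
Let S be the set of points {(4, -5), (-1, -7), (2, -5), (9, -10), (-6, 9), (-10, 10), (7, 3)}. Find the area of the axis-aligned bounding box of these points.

x ranges over [-10, 9], width 19.
y ranges over [-10, 10], height 20.
Area = 19 × 20 = 380.

380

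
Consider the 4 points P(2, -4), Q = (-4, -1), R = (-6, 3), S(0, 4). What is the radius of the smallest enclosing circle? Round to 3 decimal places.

A smallest enclosing disk is always determined by at most three of the input points on its boundary.
The farthest pair is P–R with squared distance 113. The circle on this segment as diameter has centre (-2, -0.5) and r² = 113/4 = 28.25.
Check Q: distance² to centre = 4.25 ≤ 28.25, so it lies inside.
All remaining points lie in this disk, and no smaller disk contains both endpoints, so this is the minimum enclosing circle.
r = √(28.25) ≈ 5.315.

5.315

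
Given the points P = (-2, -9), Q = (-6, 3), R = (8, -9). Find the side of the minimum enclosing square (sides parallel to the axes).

14

The bounding box has width 14 and height 12.
An axis-aligned square enclosing the set must have side ≥ max(width, height).
So the minimum side is max(14, 12) = 14.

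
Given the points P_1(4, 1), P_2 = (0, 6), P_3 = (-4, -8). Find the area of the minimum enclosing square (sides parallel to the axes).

196

The bounding box has width 8 and height 14.
An axis-aligned square enclosing the set must have side ≥ max(width, height).
So the minimum side is max(8, 14) = 14.
Area = 14² = 196.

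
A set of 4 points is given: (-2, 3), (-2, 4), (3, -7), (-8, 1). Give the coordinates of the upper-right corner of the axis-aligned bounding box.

(3, 4)

x-range [-8, 3], y-range [-7, 4].
The upper-right corner is (3, 4).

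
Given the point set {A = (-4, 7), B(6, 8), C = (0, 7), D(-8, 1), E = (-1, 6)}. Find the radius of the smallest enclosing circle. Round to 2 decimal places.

The farthest pair is B–D with squared distance 245. The circle on this segment as diameter has centre (-1, 4.5) and r² = 245/4 = 61.25.
Check A: distance² to centre = 15.25 ≤ 61.25, so it lies inside.
All remaining points lie in this disk, and no smaller disk contains both endpoints, so this is the minimum enclosing circle.
r = √(61.25) ≈ 7.83.

7.83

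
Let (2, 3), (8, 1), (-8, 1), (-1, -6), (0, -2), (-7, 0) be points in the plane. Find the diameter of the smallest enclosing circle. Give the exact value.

16

The farthest pair is (8, 1)–(-8, 1) with squared distance 256. The circle on this segment as diameter has centre (0, 1) and r² = 256/4 = 64.
Check (2, 3): distance² to centre = 8 ≤ 64, so it lies inside.
All remaining points lie in this disk, and no smaller disk contains both endpoints, so this is the minimum enclosing circle.
Diameter = 2r = 2√64 = 16.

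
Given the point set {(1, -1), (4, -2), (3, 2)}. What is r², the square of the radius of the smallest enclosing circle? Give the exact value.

Call the three points A, B, C in the order given.
Side lengths²: AB² = 10, AC² = 13, BC² = 17.
Since BC² = 17 < 13 + 10 = 23, the triangle is acute, so the smallest enclosing circle is the circumcircle.
Circumcentre = (65/22, -3/22), r² = 1105/242.

1105/242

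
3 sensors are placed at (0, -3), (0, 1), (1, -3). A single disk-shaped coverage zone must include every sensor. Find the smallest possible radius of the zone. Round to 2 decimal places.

Call the three points A, B, C in the order given.
Side lengths²: AB² = 16, AC² = 1, BC² = 17.
Since BC² = 17 ≥ 16 + 1 = 17, the angle opposite BC is not acute, so the smallest enclosing circle has BC as diameter.
Centre = midpoint of BC = (0.5, -1), r² = 17/4 = 4.25.
r = √(4.25) ≈ 2.06.

2.06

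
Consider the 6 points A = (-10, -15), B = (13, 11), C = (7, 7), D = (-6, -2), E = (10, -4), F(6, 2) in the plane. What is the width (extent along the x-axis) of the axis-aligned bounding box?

max x = 13, min x = -10, so width = 23.

23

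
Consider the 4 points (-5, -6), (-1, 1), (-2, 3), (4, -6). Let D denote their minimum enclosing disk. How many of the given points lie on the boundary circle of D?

3

The minimum enclosing circle of a finite set is fixed by two of the points (as a diameter) or three (as a circumcircle).
The minimum enclosing circle is determined by three boundary points: (-5, -6), (-2, 3), (4, -6).
Their circumcentre is (-0.5, -2.5) with r² = 32.5.
The farthest remaining point (-1, 1) is at distance² 12.5 ≤ 32.5.
The points at distance exactly r from the centre are (-5, -6), (-2, 3), (4, -6) — 3 points.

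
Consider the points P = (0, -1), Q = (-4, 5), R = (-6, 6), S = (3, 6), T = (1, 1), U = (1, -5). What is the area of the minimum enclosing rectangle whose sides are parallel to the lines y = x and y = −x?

In coordinates u = x + y, v = x − y the rectangle is axis-aligned; the map (x,y)→(u,v) scales areas by 2.
u-values: -1, 1, 0, 9, 2, -4; range = 9 − (-4) = 13.
v-values: 1, -9, -12, -3, 0, 6; range = 6 − (-12) = 18.
Area = (13 × 18) / 2 = 117.

117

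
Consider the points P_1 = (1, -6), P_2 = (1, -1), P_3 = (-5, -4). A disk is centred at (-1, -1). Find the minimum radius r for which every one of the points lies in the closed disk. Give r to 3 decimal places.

5.385

The required radius is the distance from (-1, -1) to the farthest point.
Squared distances: 29, 4, 25.
Maximum is 29, attained at P_1.
r = √29 ≈ 5.385.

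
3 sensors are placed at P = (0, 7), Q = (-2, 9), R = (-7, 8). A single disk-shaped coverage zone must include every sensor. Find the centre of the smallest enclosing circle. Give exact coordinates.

Side lengths²: PQ² = 8, PR² = 50, QR² = 26.
Since PR² = 50 ≥ 26 + 8 = 34, the angle opposite PR is not acute, so the smallest enclosing circle has PR as diameter.
Centre = midpoint of PR = (-3.5, 7.5), r² = 50/4 = 12.5.
Centre = (-3.5, 7.5).

(-3.5, 7.5)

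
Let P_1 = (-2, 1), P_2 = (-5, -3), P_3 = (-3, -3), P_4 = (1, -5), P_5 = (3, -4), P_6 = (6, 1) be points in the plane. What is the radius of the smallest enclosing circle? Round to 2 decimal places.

5.85

A smallest enclosing disk is always determined by at most three of the input points on its boundary.
The farthest pair is P_2–P_6 with squared distance 137. The circle on this segment as diameter has centre (0.5, -1) and r² = 137/4 = 34.25.
Check P_1: distance² to centre = 10.25 ≤ 34.25, so it lies inside.
All remaining points lie in this disk, and no smaller disk contains both endpoints, so this is the minimum enclosing circle.
r = √(34.25) ≈ 5.85.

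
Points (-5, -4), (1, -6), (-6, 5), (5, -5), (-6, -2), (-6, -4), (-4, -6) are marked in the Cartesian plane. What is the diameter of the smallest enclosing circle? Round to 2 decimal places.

14.87

By Welzl's lemma the MEC is supported by two points (diametrically opposite) or three points (on a circumcircle).
The farthest pair is (-6, 5)–(5, -5) with squared distance 221. The circle on this segment as diameter has centre (-0.5, 0) and r² = 221/4 = 55.25.
Check (-5, -4): distance² to centre = 36.25 ≤ 55.25, so it lies inside.
All remaining points lie in this disk, and no smaller disk contains both endpoints, so this is the minimum enclosing circle.
Diameter = 2r = 2√(55.25) ≈ 14.87.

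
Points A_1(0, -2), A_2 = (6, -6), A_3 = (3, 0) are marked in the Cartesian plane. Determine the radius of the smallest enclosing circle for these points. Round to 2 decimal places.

Side lengths²: A_1A_2² = 52, A_1A_3² = 13, A_2A_3² = 45.
Since A_1A_2² = 52 < 45 + 13 = 58, the triangle is acute, so the smallest enclosing circle is the circumcircle.
Circumcentre = (3.25, -3.625), r² = 13.203125.
r = √(13.203125) ≈ 3.63.

3.63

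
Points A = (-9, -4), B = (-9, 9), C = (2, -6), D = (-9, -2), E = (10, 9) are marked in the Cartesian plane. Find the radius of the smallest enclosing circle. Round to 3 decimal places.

11.511

The minimum enclosing circle of a finite set is fixed by two of the points (as a diameter) or three (as a circumcircle).
The farthest pair is A–E with squared distance 530. The circle on this segment as diameter has centre (0.5, 2.5) and r² = 530/4 = 132.5.
Check B: distance² to centre = 132.5 ≤ 132.5, so it lies inside.
All remaining points lie in this disk, and no smaller disk contains both endpoints, so this is the minimum enclosing circle.
r = √(132.5) ≈ 11.511.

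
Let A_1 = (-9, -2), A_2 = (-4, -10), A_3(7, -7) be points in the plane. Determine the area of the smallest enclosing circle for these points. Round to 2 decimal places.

220.70

Side lengths²: A_1A_2² = 89, A_1A_3² = 281, A_2A_3² = 130.
Since A_1A_3² = 281 ≥ 130 + 89 = 219, the angle opposite A_1A_3 is not acute, so the smallest enclosing circle has A_1A_3 as diameter.
Centre = midpoint of A_1A_3 = (-1, -4.5), r² = 281/4 = 70.25.
Area = π·r² = π·70.25 ≈ 220.70.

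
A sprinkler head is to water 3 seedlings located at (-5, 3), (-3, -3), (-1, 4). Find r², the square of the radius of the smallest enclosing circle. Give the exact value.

4505/338

Call the three points A, B, C in the order given.
Side lengths²: AB² = 40, AC² = 17, BC² = 53.
Since BC² = 53 < 40 + 17 = 57, the triangle is acute, so the smallest enclosing circle is the circumcircle.
Circumcentre = (-59/26, 15/26), r² = 4505/338.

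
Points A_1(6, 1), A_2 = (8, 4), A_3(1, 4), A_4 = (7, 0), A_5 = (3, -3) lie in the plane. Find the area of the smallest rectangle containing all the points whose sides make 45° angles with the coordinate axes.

60

In coordinates u = x + y, v = x − y the rectangle is axis-aligned; the map (x,y)→(u,v) scales areas by 2.
u-values: 7, 12, 5, 7, 0; range = 12 − 0 = 12.
v-values: 5, 4, -3, 7, 6; range = 7 − (-3) = 10.
Area = (12 × 10) / 2 = 60.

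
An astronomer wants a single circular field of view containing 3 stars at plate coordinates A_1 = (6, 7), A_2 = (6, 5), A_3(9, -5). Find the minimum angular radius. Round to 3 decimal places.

6.185

Side lengths²: A_1A_2² = 4, A_1A_3² = 153, A_2A_3² = 109.
Since A_1A_3² = 153 ≥ 109 + 4 = 113, the angle opposite A_1A_3 is not acute, so the smallest enclosing circle has A_1A_3 as diameter.
Centre = midpoint of A_1A_3 = (7.5, 1), r² = 153/4 = 38.25.
r = √(38.25) ≈ 6.185.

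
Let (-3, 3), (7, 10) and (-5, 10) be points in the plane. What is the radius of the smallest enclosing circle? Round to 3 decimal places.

Call the three points A, B, C in the order given.
Side lengths²: AB² = 149, AC² = 53, BC² = 144.
Since AB² = 149 < 144 + 53 = 197, the triangle is acute, so the smallest enclosing circle is the circumcircle.
Circumcentre = (1, 111/14), r² = 7897/196.
r = √(7897/196) ≈ 6.348.

6.348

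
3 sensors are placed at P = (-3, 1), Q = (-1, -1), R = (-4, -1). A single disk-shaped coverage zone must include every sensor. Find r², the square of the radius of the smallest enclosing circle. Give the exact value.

2.5

Side lengths²: PQ² = 8, PR² = 5, QR² = 9.
Since QR² = 9 < 8 + 5 = 13, the triangle is acute, so the smallest enclosing circle is the circumcircle.
Circumcentre = (-2.5, -0.5), r² = 2.5.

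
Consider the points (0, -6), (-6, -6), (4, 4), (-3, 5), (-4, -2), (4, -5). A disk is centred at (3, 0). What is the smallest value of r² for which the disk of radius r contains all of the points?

117

The required radius is the distance from (3, 0) to the farthest point.
Squared distances: 45, 117, 17, 61, 53, 26.
Maximum is 117, attained at (-6, -6).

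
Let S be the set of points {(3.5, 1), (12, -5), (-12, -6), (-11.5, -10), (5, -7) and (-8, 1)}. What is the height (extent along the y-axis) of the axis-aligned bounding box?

max y = 1, min y = -10, so height = 11.

11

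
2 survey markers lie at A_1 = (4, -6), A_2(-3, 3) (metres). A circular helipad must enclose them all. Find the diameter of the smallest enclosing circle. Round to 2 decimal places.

11.40

The smallest circle enclosing two points has them as diameter endpoints.
Centre = midpoint = (0.5, -1.5); r² = |A_1A_2|²/4 = 130/4 = 32.5.
Diameter = 2r = 2√(32.5) ≈ 11.40.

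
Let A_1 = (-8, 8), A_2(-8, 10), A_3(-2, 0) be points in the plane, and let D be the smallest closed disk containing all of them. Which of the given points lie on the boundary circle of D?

A_2, A_3

Side lengths²: A_1A_2² = 4, A_1A_3² = 100, A_2A_3² = 136.
Since A_2A_3² = 136 ≥ 100 + 4 = 104, the angle opposite A_2A_3 is not acute, so the smallest enclosing circle has A_2A_3 as diameter.
Centre = midpoint of A_2A_3 = (-5, 5), r² = 136/4 = 34.
The points at distance exactly r from the centre are A_2, A_3 — 2 points.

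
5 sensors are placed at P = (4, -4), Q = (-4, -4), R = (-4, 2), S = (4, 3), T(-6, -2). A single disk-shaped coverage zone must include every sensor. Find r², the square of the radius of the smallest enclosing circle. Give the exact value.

By Welzl's lemma the MEC is supported by two points (diametrically opposite) or three points (on a circumcircle).
The minimum enclosing circle is determined by three boundary points: P, S, T.
Their circumcentre is (-0.5, -0.5) with r² = 32.5.
The farthest remaining point Q is at distance² 24.5 ≤ 32.5.

32.5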